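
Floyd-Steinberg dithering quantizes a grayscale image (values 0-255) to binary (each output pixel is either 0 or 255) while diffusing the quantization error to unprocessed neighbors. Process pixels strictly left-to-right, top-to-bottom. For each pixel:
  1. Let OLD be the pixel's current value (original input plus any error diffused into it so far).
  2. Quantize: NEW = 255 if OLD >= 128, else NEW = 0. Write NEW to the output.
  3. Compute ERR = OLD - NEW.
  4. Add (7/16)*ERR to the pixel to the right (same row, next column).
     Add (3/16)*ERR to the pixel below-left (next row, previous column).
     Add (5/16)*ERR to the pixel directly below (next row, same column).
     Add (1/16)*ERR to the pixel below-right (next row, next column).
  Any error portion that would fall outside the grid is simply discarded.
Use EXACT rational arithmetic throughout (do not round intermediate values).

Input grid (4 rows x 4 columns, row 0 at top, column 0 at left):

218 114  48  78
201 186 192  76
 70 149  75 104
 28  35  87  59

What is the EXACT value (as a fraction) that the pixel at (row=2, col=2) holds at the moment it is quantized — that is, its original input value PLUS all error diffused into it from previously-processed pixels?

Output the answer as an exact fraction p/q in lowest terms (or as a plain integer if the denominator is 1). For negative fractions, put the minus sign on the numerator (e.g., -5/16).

(0,0): OLD=218 → NEW=255, ERR=-37
(0,1): OLD=1565/16 → NEW=0, ERR=1565/16
(0,2): OLD=23243/256 → NEW=0, ERR=23243/256
(0,3): OLD=482189/4096 → NEW=0, ERR=482189/4096
(1,0): OLD=53191/256 → NEW=255, ERR=-12089/256
(1,1): OLD=431345/2048 → NEW=255, ERR=-90895/2048
(1,2): OLD=15017029/65536 → NEW=255, ERR=-1694651/65536
(1,3): OLD=112354547/1048576 → NEW=0, ERR=112354547/1048576
(2,0): OLD=1537515/32768 → NEW=0, ERR=1537515/32768
(2,1): OLD=155041097/1048576 → NEW=255, ERR=-112345783/1048576
(2,2): OLD=78353005/2097152 → NEW=0, ERR=78353005/2097152
Target (2,2): original=75, with diffused error = 78353005/2097152

Answer: 78353005/2097152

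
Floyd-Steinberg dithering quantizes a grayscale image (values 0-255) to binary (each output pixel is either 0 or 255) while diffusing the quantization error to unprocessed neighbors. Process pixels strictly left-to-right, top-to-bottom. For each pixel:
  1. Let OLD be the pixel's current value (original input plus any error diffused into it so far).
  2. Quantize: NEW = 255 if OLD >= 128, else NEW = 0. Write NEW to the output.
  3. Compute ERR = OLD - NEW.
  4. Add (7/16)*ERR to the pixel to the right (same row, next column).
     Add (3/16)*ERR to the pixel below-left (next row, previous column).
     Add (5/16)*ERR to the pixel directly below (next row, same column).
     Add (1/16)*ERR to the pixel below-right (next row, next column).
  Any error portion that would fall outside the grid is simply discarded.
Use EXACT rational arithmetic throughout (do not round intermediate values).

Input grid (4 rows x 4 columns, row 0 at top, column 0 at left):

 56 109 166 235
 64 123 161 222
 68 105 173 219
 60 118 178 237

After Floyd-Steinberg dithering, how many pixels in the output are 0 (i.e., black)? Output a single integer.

(0,0): OLD=56 → NEW=0, ERR=56
(0,1): OLD=267/2 → NEW=255, ERR=-243/2
(0,2): OLD=3611/32 → NEW=0, ERR=3611/32
(0,3): OLD=145597/512 → NEW=255, ERR=15037/512
(1,0): OLD=1879/32 → NEW=0, ERR=1879/32
(1,1): OLD=34657/256 → NEW=255, ERR=-30623/256
(1,2): OLD=1161973/8192 → NEW=255, ERR=-926987/8192
(1,3): OLD=24736451/131072 → NEW=255, ERR=-8686909/131072
(2,0): OLD=261819/4096 → NEW=0, ERR=261819/4096
(2,1): OLD=10228409/131072 → NEW=0, ERR=10228409/131072
(2,2): OLD=39813437/262144 → NEW=255, ERR=-27033283/262144
(2,3): OLD=612786921/4194304 → NEW=255, ERR=-456760599/4194304
(3,0): OLD=198405387/2097152 → NEW=0, ERR=198405387/2097152
(3,1): OLD=5651785941/33554432 → NEW=255, ERR=-2904594219/33554432
(3,2): OLD=49585780011/536870912 → NEW=0, ERR=49585780011/536870912
(3,3): OLD=2035224011437/8589934592 → NEW=255, ERR=-155209309523/8589934592
Output grid:
  Row 0: .#.#  (2 black, running=2)
  Row 1: .###  (1 black, running=3)
  Row 2: ..##  (2 black, running=5)
  Row 3: .#.#  (2 black, running=7)

Answer: 7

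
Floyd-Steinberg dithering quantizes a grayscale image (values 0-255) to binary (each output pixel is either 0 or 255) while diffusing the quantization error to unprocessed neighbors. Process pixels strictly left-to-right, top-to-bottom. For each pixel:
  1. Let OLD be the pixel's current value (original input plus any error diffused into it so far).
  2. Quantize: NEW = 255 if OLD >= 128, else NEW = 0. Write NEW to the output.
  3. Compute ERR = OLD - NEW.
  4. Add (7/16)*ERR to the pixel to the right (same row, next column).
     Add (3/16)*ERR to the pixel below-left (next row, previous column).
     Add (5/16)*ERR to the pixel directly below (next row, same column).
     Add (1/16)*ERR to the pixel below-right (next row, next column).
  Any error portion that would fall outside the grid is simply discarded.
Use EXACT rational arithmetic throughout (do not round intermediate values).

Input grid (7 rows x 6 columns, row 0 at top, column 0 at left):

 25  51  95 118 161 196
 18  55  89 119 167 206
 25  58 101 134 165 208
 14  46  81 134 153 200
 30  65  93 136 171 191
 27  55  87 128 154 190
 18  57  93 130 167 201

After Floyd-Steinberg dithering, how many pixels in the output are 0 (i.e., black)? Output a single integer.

Answer: 23

Derivation:
(0,0): OLD=25 → NEW=0, ERR=25
(0,1): OLD=991/16 → NEW=0, ERR=991/16
(0,2): OLD=31257/256 → NEW=0, ERR=31257/256
(0,3): OLD=702127/4096 → NEW=255, ERR=-342353/4096
(0,4): OLD=8154825/65536 → NEW=0, ERR=8154825/65536
(0,5): OLD=262604671/1048576 → NEW=255, ERR=-4782209/1048576
(1,0): OLD=9581/256 → NEW=0, ERR=9581/256
(1,1): OLD=235899/2048 → NEW=0, ERR=235899/2048
(1,2): OLD=10862487/65536 → NEW=255, ERR=-5849193/65536
(1,3): OLD=22228555/262144 → NEW=0, ERR=22228555/262144
(1,4): OLD=3974591617/16777216 → NEW=255, ERR=-303598463/16777216
(1,5): OLD=54877573175/268435456 → NEW=255, ERR=-13573468105/268435456
(2,0): OLD=1910137/32768 → NEW=0, ERR=1910137/32768
(2,1): OLD=110208323/1048576 → NEW=0, ERR=110208323/1048576
(2,2): OLD=2385544585/16777216 → NEW=255, ERR=-1892645495/16777216
(2,3): OLD=13713390721/134217728 → NEW=0, ERR=13713390721/134217728
(2,4): OLD=858410832899/4294967296 → NEW=255, ERR=-236805827581/4294967296
(2,5): OLD=11472411713093/68719476736 → NEW=255, ERR=-6051054854587/68719476736
(3,0): OLD=871127913/16777216 → NEW=0, ERR=871127913/16777216
(3,1): OLD=11281322933/134217728 → NEW=0, ERR=11281322933/134217728
(3,2): OLD=116228226863/1073741824 → NEW=0, ERR=116228226863/1073741824
(3,3): OLD=13462008020685/68719476736 → NEW=255, ERR=-4061458546995/68719476736
(3,4): OLD=54859347249837/549755813888 → NEW=0, ERR=54859347249837/549755813888
(3,5): OLD=1870880695076611/8796093022208 → NEW=255, ERR=-372123025586429/8796093022208
(4,0): OLD=133113594759/2147483648 → NEW=0, ERR=133113594759/2147483648
(4,1): OLD=4876557725915/34359738368 → NEW=255, ERR=-3885175557925/34359738368
(4,2): OLD=78646817869089/1099511627776 → NEW=0, ERR=78646817869089/1099511627776
(4,3): OLD=3066322131171333/17592186044416 → NEW=255, ERR=-1419685310154747/17592186044416
(4,4): OLD=43699447864863573/281474976710656 → NEW=255, ERR=-28076671196353707/281474976710656
(4,5): OLD=632199132151376691/4503599627370496 → NEW=255, ERR=-516218772828099789/4503599627370496
(5,0): OLD=13836967881921/549755813888 → NEW=0, ERR=13836967881921/549755813888
(5,1): OLD=843754307645649/17592186044416 → NEW=0, ERR=843754307645649/17592186044416
(5,2): OLD=15219041370375947/140737488355328 → NEW=0, ERR=15219041370375947/140737488355328
(5,3): OLD=611856078461732649/4503599627370496 → NEW=255, ERR=-536561826517743831/4503599627370496
(5,4): OLD=397838405328060521/9007199254740992 → NEW=0, ERR=397838405328060521/9007199254740992
(5,5): OLD=24106113365144722813/144115188075855872 → NEW=255, ERR=-12643259594198524547/144115188075855872
(6,0): OLD=9811727364836115/281474976710656 → NEW=0, ERR=9811727364836115/281474976710656
(6,1): OLD=491286390703422231/4503599627370496 → NEW=0, ERR=491286390703422231/4503599627370496
(6,2): OLD=2795430805728864959/18014398509481984 → NEW=255, ERR=-1798240814189040961/18014398509481984
(6,3): OLD=18486094397420847715/288230376151711744 → NEW=0, ERR=18486094397420847715/288230376151711744
(6,4): OLD=853008856249482644867/4611686018427387904 → NEW=255, ERR=-322971078449501270653/4611686018427387904
(6,5): OLD=10751156414572173663925/73786976294838206464 → NEW=255, ERR=-8064522540611568984395/73786976294838206464
Output grid:
  Row 0: ...#.#  (4 black, running=4)
  Row 1: ..#.##  (3 black, running=7)
  Row 2: ..#.##  (3 black, running=10)
  Row 3: ...#.#  (4 black, running=14)
  Row 4: .#.###  (2 black, running=16)
  Row 5: ...#.#  (4 black, running=20)
  Row 6: ..#.##  (3 black, running=23)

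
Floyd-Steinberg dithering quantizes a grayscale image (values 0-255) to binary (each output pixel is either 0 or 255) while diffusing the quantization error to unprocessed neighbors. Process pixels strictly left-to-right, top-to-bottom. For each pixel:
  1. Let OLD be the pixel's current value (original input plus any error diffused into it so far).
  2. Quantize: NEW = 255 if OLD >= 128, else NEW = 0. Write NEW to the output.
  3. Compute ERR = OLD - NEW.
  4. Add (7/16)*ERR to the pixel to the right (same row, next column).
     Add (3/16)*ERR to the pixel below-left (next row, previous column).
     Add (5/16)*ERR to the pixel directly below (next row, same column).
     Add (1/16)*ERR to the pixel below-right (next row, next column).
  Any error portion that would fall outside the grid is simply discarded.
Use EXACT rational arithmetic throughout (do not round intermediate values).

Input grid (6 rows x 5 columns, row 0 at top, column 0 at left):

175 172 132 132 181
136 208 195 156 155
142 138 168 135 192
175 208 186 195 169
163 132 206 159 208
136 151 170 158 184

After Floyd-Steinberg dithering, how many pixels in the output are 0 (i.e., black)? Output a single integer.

(0,0): OLD=175 → NEW=255, ERR=-80
(0,1): OLD=137 → NEW=255, ERR=-118
(0,2): OLD=643/8 → NEW=0, ERR=643/8
(0,3): OLD=21397/128 → NEW=255, ERR=-11243/128
(0,4): OLD=291987/2048 → NEW=255, ERR=-230253/2048
(1,0): OLD=711/8 → NEW=0, ERR=711/8
(1,1): OLD=14085/64 → NEW=255, ERR=-2235/64
(1,2): OLD=370677/2048 → NEW=255, ERR=-151563/2048
(1,3): OLD=656319/8192 → NEW=0, ERR=656319/8192
(1,4): OLD=19585781/131072 → NEW=255, ERR=-13837579/131072
(2,0): OLD=167143/1024 → NEW=255, ERR=-93977/1024
(2,1): OLD=2576033/32768 → NEW=0, ERR=2576033/32768
(2,2): OLD=100719083/524288 → NEW=255, ERR=-32974357/524288
(2,3): OLD=906812585/8388608 → NEW=0, ERR=906812585/8388608
(2,4): OLD=28361537247/134217728 → NEW=255, ERR=-5863983393/134217728
(3,0): OLD=84442179/524288 → NEW=255, ERR=-49251261/524288
(3,1): OLD=729557491/4194304 → NEW=255, ERR=-339990029/4194304
(3,2): OLD=20946590645/134217728 → NEW=255, ERR=-13278929995/134217728
(3,3): OLD=11634950707/67108864 → NEW=255, ERR=-5477809613/67108864
(3,4): OLD=271424486325/2147483648 → NEW=0, ERR=271424486325/2147483648
(4,0): OLD=7948724305/67108864 → NEW=0, ERR=7948724305/67108864
(4,1): OLD=287906464365/2147483648 → NEW=255, ERR=-259701865875/2147483648
(4,2): OLD=3497934025387/34359738368 → NEW=0, ERR=3497934025387/34359738368
(4,3): OLD=107502489241501/549755813888 → NEW=255, ERR=-32685243299939/549755813888
(4,4): OLD=1903339771665995/8796093022208 → NEW=255, ERR=-339663948997045/8796093022208
(5,0): OLD=5165614709223/34359738368 → NEW=255, ERR=-3596118574617/34359738368
(5,1): OLD=25813848762545/274877906944 → NEW=0, ERR=25813848762545/274877906944
(5,2): OLD=1972025010918133/8796093022208 → NEW=255, ERR=-270978709744907/8796093022208
(5,3): OLD=4400332997860073/35184372088832 → NEW=0, ERR=4400332997860073/35184372088832
(5,4): OLD=125499987863404923/562949953421312 → NEW=255, ERR=-18052250259029637/562949953421312
Output grid:
  Row 0: ##.##  (1 black, running=1)
  Row 1: .##.#  (2 black, running=3)
  Row 2: #.#.#  (2 black, running=5)
  Row 3: ####.  (1 black, running=6)
  Row 4: .#.##  (2 black, running=8)
  Row 5: #.#.#  (2 black, running=10)

Answer: 10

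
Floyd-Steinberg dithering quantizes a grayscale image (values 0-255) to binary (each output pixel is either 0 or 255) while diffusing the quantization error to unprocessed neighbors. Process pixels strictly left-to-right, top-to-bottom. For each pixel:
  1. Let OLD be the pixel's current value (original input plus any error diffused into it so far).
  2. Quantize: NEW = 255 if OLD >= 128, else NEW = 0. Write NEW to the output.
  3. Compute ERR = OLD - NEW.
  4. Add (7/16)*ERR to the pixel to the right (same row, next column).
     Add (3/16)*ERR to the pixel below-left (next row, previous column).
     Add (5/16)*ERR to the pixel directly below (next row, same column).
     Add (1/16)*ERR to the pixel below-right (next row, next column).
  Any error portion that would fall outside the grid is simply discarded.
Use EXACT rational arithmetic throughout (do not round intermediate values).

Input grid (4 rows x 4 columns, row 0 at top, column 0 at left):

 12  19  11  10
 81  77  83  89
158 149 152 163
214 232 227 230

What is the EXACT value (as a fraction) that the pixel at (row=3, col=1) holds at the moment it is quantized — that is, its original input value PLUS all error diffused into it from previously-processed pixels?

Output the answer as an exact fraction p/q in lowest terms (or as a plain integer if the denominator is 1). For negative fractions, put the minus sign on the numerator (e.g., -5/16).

Answer: 14770109705/67108864

Derivation:
(0,0): OLD=12 → NEW=0, ERR=12
(0,1): OLD=97/4 → NEW=0, ERR=97/4
(0,2): OLD=1383/64 → NEW=0, ERR=1383/64
(0,3): OLD=19921/1024 → NEW=0, ERR=19921/1024
(1,0): OLD=5715/64 → NEW=0, ERR=5715/64
(1,1): OLD=65765/512 → NEW=255, ERR=-64795/512
(1,2): OLD=647977/16384 → NEW=0, ERR=647977/16384
(1,3): OLD=29814383/262144 → NEW=0, ERR=29814383/262144
(2,0): OLD=1328551/8192 → NEW=255, ERR=-760409/8192
(2,1): OLD=21453501/262144 → NEW=0, ERR=21453501/262144
(2,2): OLD=111976873/524288 → NEW=255, ERR=-21716567/524288
(2,3): OLD=1534206229/8388608 → NEW=255, ERR=-604888811/8388608
(3,0): OLD=840276119/4194304 → NEW=255, ERR=-229271401/4194304
(3,1): OLD=14770109705/67108864 → NEW=255, ERR=-2342650615/67108864
Target (3,1): original=232, with diffused error = 14770109705/67108864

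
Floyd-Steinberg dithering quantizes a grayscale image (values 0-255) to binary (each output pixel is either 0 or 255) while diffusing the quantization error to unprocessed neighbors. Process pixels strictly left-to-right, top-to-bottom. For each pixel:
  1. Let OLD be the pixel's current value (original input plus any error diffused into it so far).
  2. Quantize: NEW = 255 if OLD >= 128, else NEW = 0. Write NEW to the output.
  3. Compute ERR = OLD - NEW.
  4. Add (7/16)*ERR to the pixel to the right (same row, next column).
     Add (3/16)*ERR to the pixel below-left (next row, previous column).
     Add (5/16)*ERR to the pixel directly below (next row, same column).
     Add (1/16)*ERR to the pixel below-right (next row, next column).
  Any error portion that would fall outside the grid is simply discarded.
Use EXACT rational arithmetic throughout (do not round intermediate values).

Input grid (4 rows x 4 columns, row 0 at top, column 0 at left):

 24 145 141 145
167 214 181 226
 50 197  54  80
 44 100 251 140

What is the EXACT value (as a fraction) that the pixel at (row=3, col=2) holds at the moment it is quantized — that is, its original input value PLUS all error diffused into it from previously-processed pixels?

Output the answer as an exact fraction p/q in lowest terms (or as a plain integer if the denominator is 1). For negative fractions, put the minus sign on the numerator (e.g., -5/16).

(0,0): OLD=24 → NEW=0, ERR=24
(0,1): OLD=311/2 → NEW=255, ERR=-199/2
(0,2): OLD=3119/32 → NEW=0, ERR=3119/32
(0,3): OLD=96073/512 → NEW=255, ERR=-34487/512
(1,0): OLD=4987/32 → NEW=255, ERR=-3173/32
(1,1): OLD=40781/256 → NEW=255, ERR=-24499/256
(1,2): OLD=1234881/8192 → NEW=255, ERR=-854079/8192
(1,3): OLD=21683223/131072 → NEW=255, ERR=-11740137/131072
(2,0): OLD=4383/4096 → NEW=0, ERR=4383/4096
(2,1): OLD=18588181/131072 → NEW=255, ERR=-14835179/131072
(2,2): OLD=-13336283/262144 → NEW=0, ERR=-13336283/262144
(2,3): OLD=97458441/4194304 → NEW=0, ERR=97458441/4194304
(3,0): OLD=48470431/2097152 → NEW=0, ERR=48470431/2097152
(3,1): OLD=2190095201/33554432 → NEW=0, ERR=2190095201/33554432
(3,2): OLD=140091240959/536870912 → NEW=255, ERR=3189158399/536870912
Target (3,2): original=251, with diffused error = 140091240959/536870912

Answer: 140091240959/536870912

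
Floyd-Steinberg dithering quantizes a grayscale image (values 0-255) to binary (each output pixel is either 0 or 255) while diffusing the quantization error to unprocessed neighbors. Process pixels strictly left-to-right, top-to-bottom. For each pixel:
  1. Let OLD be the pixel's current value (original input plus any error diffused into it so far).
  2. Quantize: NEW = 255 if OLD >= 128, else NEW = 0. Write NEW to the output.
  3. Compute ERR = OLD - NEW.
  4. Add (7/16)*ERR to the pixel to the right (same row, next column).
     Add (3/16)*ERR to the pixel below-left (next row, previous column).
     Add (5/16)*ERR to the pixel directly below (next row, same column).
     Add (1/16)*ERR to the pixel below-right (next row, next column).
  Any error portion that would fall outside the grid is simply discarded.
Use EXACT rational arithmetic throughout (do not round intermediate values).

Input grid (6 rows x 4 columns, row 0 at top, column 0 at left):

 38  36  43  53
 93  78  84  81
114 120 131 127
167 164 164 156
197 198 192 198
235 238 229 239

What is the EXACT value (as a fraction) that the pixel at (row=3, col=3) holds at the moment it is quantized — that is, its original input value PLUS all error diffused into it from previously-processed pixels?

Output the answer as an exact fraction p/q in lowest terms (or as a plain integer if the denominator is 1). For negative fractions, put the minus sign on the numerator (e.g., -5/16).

(0,0): OLD=38 → NEW=0, ERR=38
(0,1): OLD=421/8 → NEW=0, ERR=421/8
(0,2): OLD=8451/128 → NEW=0, ERR=8451/128
(0,3): OLD=167701/2048 → NEW=0, ERR=167701/2048
(1,0): OLD=14687/128 → NEW=0, ERR=14687/128
(1,1): OLD=163225/1024 → NEW=255, ERR=-97895/1024
(1,2): OLD=2668941/32768 → NEW=0, ERR=2668941/32768
(1,3): OLD=76729451/524288 → NEW=255, ERR=-56963989/524288
(2,0): OLD=2161571/16384 → NEW=255, ERR=-2016349/16384
(2,1): OLD=30789169/524288 → NEW=0, ERR=30789169/524288
(2,2): OLD=163366613/1048576 → NEW=255, ERR=-104020267/1048576
(2,3): OLD=918330785/16777216 → NEW=0, ERR=918330785/16777216
(3,0): OLD=1170649203/8388608 → NEW=255, ERR=-968445837/8388608
(3,1): OLD=14166862957/134217728 → NEW=0, ERR=14166862957/134217728
(3,2): OLD=414704354195/2147483648 → NEW=255, ERR=-132903976045/2147483648
(3,3): OLD=4804489548677/34359738368 → NEW=255, ERR=-3957243735163/34359738368
Target (3,3): original=156, with diffused error = 4804489548677/34359738368

Answer: 4804489548677/34359738368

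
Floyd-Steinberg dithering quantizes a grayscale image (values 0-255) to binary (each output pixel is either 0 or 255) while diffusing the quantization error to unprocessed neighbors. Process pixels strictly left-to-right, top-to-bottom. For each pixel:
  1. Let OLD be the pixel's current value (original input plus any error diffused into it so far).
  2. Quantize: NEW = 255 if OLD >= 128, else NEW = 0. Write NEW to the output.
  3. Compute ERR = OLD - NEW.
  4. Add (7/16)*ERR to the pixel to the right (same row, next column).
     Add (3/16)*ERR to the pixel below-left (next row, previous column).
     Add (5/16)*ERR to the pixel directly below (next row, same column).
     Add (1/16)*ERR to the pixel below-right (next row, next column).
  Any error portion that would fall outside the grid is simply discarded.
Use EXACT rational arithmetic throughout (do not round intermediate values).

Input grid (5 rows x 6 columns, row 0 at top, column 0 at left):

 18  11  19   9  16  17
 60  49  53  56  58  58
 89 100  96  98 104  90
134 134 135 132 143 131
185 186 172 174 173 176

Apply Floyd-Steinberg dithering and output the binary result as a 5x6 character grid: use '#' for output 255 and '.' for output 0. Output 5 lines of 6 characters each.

Answer: ......
......
.##.#.
#.#.##
##.##.

Derivation:
(0,0): OLD=18 → NEW=0, ERR=18
(0,1): OLD=151/8 → NEW=0, ERR=151/8
(0,2): OLD=3489/128 → NEW=0, ERR=3489/128
(0,3): OLD=42855/2048 → NEW=0, ERR=42855/2048
(0,4): OLD=824273/32768 → NEW=0, ERR=824273/32768
(0,5): OLD=14682807/524288 → NEW=0, ERR=14682807/524288
(1,0): OLD=8853/128 → NEW=0, ERR=8853/128
(1,1): OLD=93587/1024 → NEW=0, ERR=93587/1024
(1,2): OLD=3493263/32768 → NEW=0, ERR=3493263/32768
(1,3): OLD=15151843/131072 → NEW=0, ERR=15151843/131072
(1,4): OLD=1031752009/8388608 → NEW=0, ERR=1031752009/8388608
(1,5): OLD=16392530735/134217728 → NEW=0, ERR=16392530735/134217728
(2,0): OLD=2093057/16384 → NEW=0, ERR=2093057/16384
(2,1): OLD=109451675/524288 → NEW=255, ERR=-24241765/524288
(2,2): OLD=1144813713/8388608 → NEW=255, ERR=-994281327/8388608
(2,3): OLD=7515744585/67108864 → NEW=0, ERR=7515744585/67108864
(2,4): OLD=475791963739/2147483648 → NEW=255, ERR=-71816366501/2147483648
(2,5): OLD=4165192860717/34359738368 → NEW=0, ERR=4165192860717/34359738368
(3,0): OLD=1386237297/8388608 → NEW=255, ERR=-752857743/8388608
(3,1): OLD=4432315677/67108864 → NEW=0, ERR=4432315677/67108864
(3,2): OLD=77827195367/536870912 → NEW=255, ERR=-59074887193/536870912
(3,3): OLD=3613922637557/34359738368 → NEW=0, ERR=3613922637557/34359738368
(3,4): OLD=57255435169237/274877906944 → NEW=255, ERR=-12838431101483/274877906944
(3,5): OLD=643690294760795/4398046511104 → NEW=255, ERR=-477811565570725/4398046511104
(4,0): OLD=181824874751/1073741824 → NEW=255, ERR=-91979290369/1073741824
(4,1): OLD=2455370775539/17179869184 → NEW=255, ERR=-1925495866381/17179869184
(4,2): OLD=61808207496937/549755813888 → NEW=0, ERR=61808207496937/549755813888
(4,3): OLD=2114768178252781/8796093022208 → NEW=255, ERR=-128235542410259/8796093022208
(4,4): OLD=19454082514152893/140737488355328 → NEW=255, ERR=-16433977016455747/140737488355328
(4,5): OLD=198255800878138123/2251799813685248 → NEW=0, ERR=198255800878138123/2251799813685248
Row 0: ......
Row 1: ......
Row 2: .##.#.
Row 3: #.#.##
Row 4: ##.##.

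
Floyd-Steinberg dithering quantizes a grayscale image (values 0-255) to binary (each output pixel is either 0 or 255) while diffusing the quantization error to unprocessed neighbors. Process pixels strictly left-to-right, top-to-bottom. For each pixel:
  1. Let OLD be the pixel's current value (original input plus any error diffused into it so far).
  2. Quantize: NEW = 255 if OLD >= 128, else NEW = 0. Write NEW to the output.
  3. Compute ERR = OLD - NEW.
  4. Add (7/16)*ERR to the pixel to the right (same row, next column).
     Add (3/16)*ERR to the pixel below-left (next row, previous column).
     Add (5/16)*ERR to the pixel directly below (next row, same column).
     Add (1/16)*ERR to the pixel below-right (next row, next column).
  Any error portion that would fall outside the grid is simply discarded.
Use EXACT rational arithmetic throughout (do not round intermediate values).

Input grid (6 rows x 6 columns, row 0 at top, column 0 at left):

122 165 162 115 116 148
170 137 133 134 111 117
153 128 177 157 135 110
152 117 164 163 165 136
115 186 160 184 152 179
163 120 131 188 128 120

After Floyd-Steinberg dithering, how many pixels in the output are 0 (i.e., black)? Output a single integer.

Answer: 16

Derivation:
(0,0): OLD=122 → NEW=0, ERR=122
(0,1): OLD=1747/8 → NEW=255, ERR=-293/8
(0,2): OLD=18685/128 → NEW=255, ERR=-13955/128
(0,3): OLD=137835/2048 → NEW=0, ERR=137835/2048
(0,4): OLD=4765933/32768 → NEW=255, ERR=-3589907/32768
(0,5): OLD=52465275/524288 → NEW=0, ERR=52465275/524288
(1,0): OLD=25761/128 → NEW=255, ERR=-6879/128
(1,1): OLD=91367/1024 → NEW=0, ERR=91367/1024
(1,2): OLD=4859379/32768 → NEW=255, ERR=-3496461/32768
(1,3): OLD=10615991/131072 → NEW=0, ERR=10615991/131072
(1,4): OLD=1133872261/8388608 → NEW=255, ERR=-1005222779/8388608
(1,5): OLD=11945120531/134217728 → NEW=0, ERR=11945120531/134217728
(2,0): OLD=2505693/16384 → NEW=255, ERR=-1672227/16384
(2,1): OLD=46065999/524288 → NEW=0, ERR=46065999/524288
(2,2): OLD=1701700525/8388608 → NEW=255, ERR=-437394515/8388608
(2,3): OLD=8748388229/67108864 → NEW=255, ERR=-8364372091/67108864
(2,4): OLD=139097397263/2147483648 → NEW=0, ERR=139097397263/2147483648
(2,5): OLD=5451525612377/34359738368 → NEW=255, ERR=-3310207671463/34359738368
(3,0): OLD=1145710093/8388608 → NEW=255, ERR=-993384947/8388608
(3,1): OLD=5133347849/67108864 → NEW=0, ERR=5133347849/67108864
(3,2): OLD=87667322539/536870912 → NEW=255, ERR=-49234760021/536870912
(3,3): OLD=3189083734785/34359738368 → NEW=0, ERR=3189083734785/34359738368
(3,4): OLD=54973952845537/274877906944 → NEW=255, ERR=-15119913425183/274877906944
(3,5): OLD=377691091525007/4398046511104 → NEW=0, ERR=377691091525007/4398046511104
(4,0): OLD=99144955427/1073741824 → NEW=0, ERR=99144955427/1073741824
(4,1): OLD=3877576350791/17179869184 → NEW=255, ERR=-503290291129/17179869184
(4,2): OLD=77355268242597/549755813888 → NEW=255, ERR=-62832464298843/549755813888
(4,3): OLD=1292644689964569/8796093022208 → NEW=255, ERR=-950359030698471/8796093022208
(4,4): OLD=15402950852346281/140737488355328 → NEW=0, ERR=15402950852346281/140737488355328
(4,5): OLD=563582001586390783/2251799813685248 → NEW=255, ERR=-10626950903347457/2251799813685248
(5,0): OLD=51226824392645/274877906944 → NEW=255, ERR=-18867041878075/274877906944
(5,1): OLD=573130954073365/8796093022208 → NEW=0, ERR=573130954073365/8796093022208
(5,2): OLD=7156584394000311/70368744177664 → NEW=0, ERR=7156584394000311/70368744177664
(5,3): OLD=477625565729488333/2251799813685248 → NEW=255, ERR=-96583386760249907/2251799813685248
(5,4): OLD=611583201840561261/4503599627370496 → NEW=255, ERR=-536834703138915219/4503599627370496
(5,5): OLD=5275693280820552209/72057594037927936 → NEW=0, ERR=5275693280820552209/72057594037927936
Output grid:
  Row 0: .##.#.  (3 black, running=3)
  Row 1: #.#.#.  (3 black, running=6)
  Row 2: #.##.#  (2 black, running=8)
  Row 3: #.#.#.  (3 black, running=11)
  Row 4: .###.#  (2 black, running=13)
  Row 5: #..##.  (3 black, running=16)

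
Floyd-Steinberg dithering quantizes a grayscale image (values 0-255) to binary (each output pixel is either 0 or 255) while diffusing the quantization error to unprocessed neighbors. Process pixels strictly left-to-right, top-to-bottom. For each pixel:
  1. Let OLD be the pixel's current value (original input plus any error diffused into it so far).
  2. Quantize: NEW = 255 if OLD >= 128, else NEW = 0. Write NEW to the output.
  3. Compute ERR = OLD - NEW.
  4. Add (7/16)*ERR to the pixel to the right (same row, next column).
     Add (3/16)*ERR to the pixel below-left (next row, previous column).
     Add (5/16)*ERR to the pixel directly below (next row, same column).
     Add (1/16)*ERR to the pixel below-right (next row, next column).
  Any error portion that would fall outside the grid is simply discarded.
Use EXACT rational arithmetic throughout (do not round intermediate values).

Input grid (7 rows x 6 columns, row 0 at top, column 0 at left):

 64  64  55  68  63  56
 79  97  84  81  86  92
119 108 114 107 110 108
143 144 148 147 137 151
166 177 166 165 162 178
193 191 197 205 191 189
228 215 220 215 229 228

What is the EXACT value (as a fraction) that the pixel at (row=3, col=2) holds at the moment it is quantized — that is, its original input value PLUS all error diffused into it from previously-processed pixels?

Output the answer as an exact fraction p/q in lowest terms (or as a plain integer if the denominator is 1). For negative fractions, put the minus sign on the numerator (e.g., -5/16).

(0,0): OLD=64 → NEW=0, ERR=64
(0,1): OLD=92 → NEW=0, ERR=92
(0,2): OLD=381/4 → NEW=0, ERR=381/4
(0,3): OLD=7019/64 → NEW=0, ERR=7019/64
(0,4): OLD=113645/1024 → NEW=0, ERR=113645/1024
(0,5): OLD=1713019/16384 → NEW=0, ERR=1713019/16384
(1,0): OLD=465/4 → NEW=0, ERR=465/4
(1,1): OLD=6351/32 → NEW=255, ERR=-1809/32
(1,2): OLD=118115/1024 → NEW=0, ERR=118115/1024
(1,3): OLD=788475/4096 → NEW=255, ERR=-256005/4096
(1,4): OLD=31403765/262144 → NEW=0, ERR=31403765/262144
(1,5): OLD=771836963/4194304 → NEW=255, ERR=-297710557/4194304
(2,0): OLD=74101/512 → NEW=255, ERR=-56459/512
(2,1): OLD=1162991/16384 → NEW=0, ERR=1162991/16384
(2,2): OLD=43476285/262144 → NEW=255, ERR=-23370435/262144
(2,3): OLD=163862309/2097152 → NEW=0, ERR=163862309/2097152
(2,4): OLD=11033067775/67108864 → NEW=255, ERR=-6079692545/67108864
(2,5): OLD=57628788457/1073741824 → NEW=0, ERR=57628788457/1073741824
(3,0): OLD=31942125/262144 → NEW=0, ERR=31942125/262144
(3,1): OLD=410797809/2097152 → NEW=255, ERR=-123975951/2097152
(3,2): OLD=1901928327/16777216 → NEW=0, ERR=1901928327/16777216
Target (3,2): original=148, with diffused error = 1901928327/16777216

Answer: 1901928327/16777216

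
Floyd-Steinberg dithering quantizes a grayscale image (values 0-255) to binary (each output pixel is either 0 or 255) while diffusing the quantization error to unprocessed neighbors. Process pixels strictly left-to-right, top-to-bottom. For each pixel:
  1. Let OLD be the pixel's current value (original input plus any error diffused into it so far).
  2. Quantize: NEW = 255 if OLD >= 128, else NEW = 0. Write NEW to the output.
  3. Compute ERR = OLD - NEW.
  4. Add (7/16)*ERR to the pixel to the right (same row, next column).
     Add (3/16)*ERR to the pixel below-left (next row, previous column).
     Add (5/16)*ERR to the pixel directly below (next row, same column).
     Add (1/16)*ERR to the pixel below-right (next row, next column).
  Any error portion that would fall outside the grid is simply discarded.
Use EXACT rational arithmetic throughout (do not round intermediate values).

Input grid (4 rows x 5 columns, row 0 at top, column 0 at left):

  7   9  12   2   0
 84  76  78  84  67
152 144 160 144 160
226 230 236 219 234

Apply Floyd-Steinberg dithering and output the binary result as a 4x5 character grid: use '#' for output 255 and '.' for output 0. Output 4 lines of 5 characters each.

(0,0): OLD=7 → NEW=0, ERR=7
(0,1): OLD=193/16 → NEW=0, ERR=193/16
(0,2): OLD=4423/256 → NEW=0, ERR=4423/256
(0,3): OLD=39153/4096 → NEW=0, ERR=39153/4096
(0,4): OLD=274071/65536 → NEW=0, ERR=274071/65536
(1,0): OLD=22643/256 → NEW=0, ERR=22643/256
(1,1): OLD=250149/2048 → NEW=0, ERR=250149/2048
(1,2): OLD=9134601/65536 → NEW=255, ERR=-7577079/65536
(1,3): OLD=10031893/262144 → NEW=0, ERR=10031893/262144
(1,4): OLD=359228831/4194304 → NEW=0, ERR=359228831/4194304
(2,0): OLD=6636903/32768 → NEW=255, ERR=-1718937/32768
(2,1): OLD=150019037/1048576 → NEW=255, ERR=-117367843/1048576
(2,2): OLD=1505072343/16777216 → NEW=0, ERR=1505072343/16777216
(2,3): OLD=54771431573/268435456 → NEW=255, ERR=-13679609707/268435456
(2,4): OLD=716663383763/4294967296 → NEW=255, ERR=-378553276717/4294967296
(3,0): OLD=3164517367/16777216 → NEW=255, ERR=-1113672713/16777216
(3,1): OLD=24095069867/134217728 → NEW=255, ERR=-10130450773/134217728
(3,2): OLD=921106761545/4294967296 → NEW=255, ERR=-174109898935/4294967296
(3,3): OLD=1498258253217/8589934592 → NEW=255, ERR=-692175067743/8589934592
(3,4): OLD=23092209360453/137438953472 → NEW=255, ERR=-11954723774907/137438953472
Row 0: .....
Row 1: ..#..
Row 2: ##.##
Row 3: #####

Answer: .....
..#..
##.##
#####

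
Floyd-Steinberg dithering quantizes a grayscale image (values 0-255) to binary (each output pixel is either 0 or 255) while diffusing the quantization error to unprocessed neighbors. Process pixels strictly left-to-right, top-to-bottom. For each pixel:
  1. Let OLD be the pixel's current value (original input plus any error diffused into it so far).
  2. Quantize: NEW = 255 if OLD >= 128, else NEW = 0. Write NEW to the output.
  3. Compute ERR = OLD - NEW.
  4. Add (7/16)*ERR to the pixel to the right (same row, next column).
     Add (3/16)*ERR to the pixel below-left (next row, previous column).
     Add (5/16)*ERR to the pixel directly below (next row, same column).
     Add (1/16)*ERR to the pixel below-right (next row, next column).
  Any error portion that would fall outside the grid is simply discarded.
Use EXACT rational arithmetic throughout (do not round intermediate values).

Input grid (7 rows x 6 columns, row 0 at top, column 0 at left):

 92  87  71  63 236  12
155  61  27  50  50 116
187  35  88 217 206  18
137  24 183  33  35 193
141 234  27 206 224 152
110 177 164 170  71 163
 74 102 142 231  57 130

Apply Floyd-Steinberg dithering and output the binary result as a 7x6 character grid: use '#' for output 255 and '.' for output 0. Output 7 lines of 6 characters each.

Answer: ....#.
#.#..#
#..##.
..#..#
##.##.
.##.##
..##..

Derivation:
(0,0): OLD=92 → NEW=0, ERR=92
(0,1): OLD=509/4 → NEW=0, ERR=509/4
(0,2): OLD=8107/64 → NEW=0, ERR=8107/64
(0,3): OLD=121261/1024 → NEW=0, ERR=121261/1024
(0,4): OLD=4715451/16384 → NEW=255, ERR=537531/16384
(0,5): OLD=6908445/262144 → NEW=0, ERR=6908445/262144
(1,0): OLD=13287/64 → NEW=255, ERR=-3033/64
(1,1): OLD=56081/512 → NEW=0, ERR=56081/512
(1,2): OLD=2370149/16384 → NEW=255, ERR=-1807771/16384
(1,3): OLD=3460417/65536 → NEW=0, ERR=3460417/65536
(1,4): OLD=401377507/4194304 → NEW=0, ERR=401377507/4194304
(1,5): OLD=11284554309/67108864 → NEW=255, ERR=-5828206011/67108864
(2,0): OLD=1578827/8192 → NEW=255, ERR=-510133/8192
(2,1): OLD=4806377/262144 → NEW=0, ERR=4806377/262144
(2,2): OLD=328360187/4194304 → NEW=0, ERR=328360187/4194304
(2,3): OLD=9354910691/33554432 → NEW=255, ERR=798530531/33554432
(2,4): OLD=250539292713/1073741824 → NEW=255, ERR=-23264872407/1073741824
(2,5): OLD=-217120300625/17179869184 → NEW=0, ERR=-217120300625/17179869184
(3,0): OLD=507417499/4194304 → NEW=0, ERR=507417499/4194304
(3,1): OLD=3135468927/33554432 → NEW=0, ERR=3135468927/33554432
(3,2): OLD=68170437357/268435456 → NEW=255, ERR=-280603923/268435456
(3,3): OLD=701109248839/17179869184 → NEW=0, ERR=701109248839/17179869184
(3,4): OLD=6212394211175/137438953472 → NEW=0, ERR=6212394211175/137438953472
(3,5): OLD=456235532106665/2199023255552 → NEW=255, ERR=-104515398059095/2199023255552
(4,0): OLD=105401905333/536870912 → NEW=255, ERR=-31500177227/536870912
(4,1): OLD=2103646784433/8589934592 → NEW=255, ERR=-86786536527/8589934592
(4,2): OLD=9825586557891/274877906944 → NEW=0, ERR=9825586557891/274877906944
(4,3): OLD=1067852453949679/4398046511104 → NEW=255, ERR=-53649406381841/4398046511104
(4,4): OLD=15933427504260063/70368744177664 → NEW=255, ERR=-2010602261044257/70368744177664
(4,5): OLD=143520852159435449/1125899906842624 → NEW=0, ERR=143520852159435449/1125899906842624
(5,0): OLD=12337911094179/137438953472 → NEW=0, ERR=12337911094179/137438953472
(5,1): OLD=950647810873043/4398046511104 → NEW=255, ERR=-170854049458477/4398046511104
(5,2): OLD=5462579848855745/35184372088832 → NEW=255, ERR=-3509435033796415/35184372088832
(5,3): OLD=134462484555236315/1125899906842624 → NEW=0, ERR=134462484555236315/1125899906842624
(5,4): OLD=309529976702611195/2251799813685248 → NEW=255, ERR=-264678975787127045/2251799813685248
(5,5): OLD=5390810332822175735/36028797018963968 → NEW=255, ERR=-3796532907013636105/36028797018963968
(6,0): OLD=6668790695840345/70368744177664 → NEW=0, ERR=6668790695840345/70368744177664
(6,1): OLD=133115401689593061/1125899906842624 → NEW=0, ERR=133115401689593061/1125899906842624
(6,2): OLD=821997902942626397/4503599627370496 → NEW=255, ERR=-326420002036850083/4503599627370496
(6,3): OLD=15012332360559425545/72057594037927936 → NEW=255, ERR=-3362354119112198135/72057594037927936
(6,4): OLD=-14342187627682128983/1152921504606846976 → NEW=0, ERR=-14342187627682128983/1152921504606846976
(6,5): OLD=1554720515463275983359/18446744073709551616 → NEW=0, ERR=1554720515463275983359/18446744073709551616
Row 0: ....#.
Row 1: #.#..#
Row 2: #..##.
Row 3: ..#..#
Row 4: ##.##.
Row 5: .##.##
Row 6: ..##..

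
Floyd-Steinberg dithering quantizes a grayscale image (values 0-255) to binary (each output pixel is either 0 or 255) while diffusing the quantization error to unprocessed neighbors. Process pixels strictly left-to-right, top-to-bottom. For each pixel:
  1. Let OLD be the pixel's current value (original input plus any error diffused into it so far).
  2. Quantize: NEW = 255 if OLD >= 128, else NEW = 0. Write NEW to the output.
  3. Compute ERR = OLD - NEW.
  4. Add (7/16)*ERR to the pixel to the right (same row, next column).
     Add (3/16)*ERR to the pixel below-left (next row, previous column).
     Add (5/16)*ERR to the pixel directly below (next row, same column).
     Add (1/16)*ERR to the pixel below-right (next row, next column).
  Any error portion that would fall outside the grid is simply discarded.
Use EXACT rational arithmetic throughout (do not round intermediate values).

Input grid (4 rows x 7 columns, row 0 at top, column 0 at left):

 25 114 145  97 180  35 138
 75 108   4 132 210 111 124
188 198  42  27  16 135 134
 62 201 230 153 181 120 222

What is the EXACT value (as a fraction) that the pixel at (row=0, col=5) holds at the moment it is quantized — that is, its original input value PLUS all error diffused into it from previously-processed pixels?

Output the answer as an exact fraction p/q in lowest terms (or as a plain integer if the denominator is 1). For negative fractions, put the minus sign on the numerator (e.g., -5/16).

Answer: 16902767/1048576

Derivation:
(0,0): OLD=25 → NEW=0, ERR=25
(0,1): OLD=1999/16 → NEW=0, ERR=1999/16
(0,2): OLD=51113/256 → NEW=255, ERR=-14167/256
(0,3): OLD=298143/4096 → NEW=0, ERR=298143/4096
(0,4): OLD=13883481/65536 → NEW=255, ERR=-2828199/65536
(0,5): OLD=16902767/1048576 → NEW=0, ERR=16902767/1048576
Target (0,5): original=35, with diffused error = 16902767/1048576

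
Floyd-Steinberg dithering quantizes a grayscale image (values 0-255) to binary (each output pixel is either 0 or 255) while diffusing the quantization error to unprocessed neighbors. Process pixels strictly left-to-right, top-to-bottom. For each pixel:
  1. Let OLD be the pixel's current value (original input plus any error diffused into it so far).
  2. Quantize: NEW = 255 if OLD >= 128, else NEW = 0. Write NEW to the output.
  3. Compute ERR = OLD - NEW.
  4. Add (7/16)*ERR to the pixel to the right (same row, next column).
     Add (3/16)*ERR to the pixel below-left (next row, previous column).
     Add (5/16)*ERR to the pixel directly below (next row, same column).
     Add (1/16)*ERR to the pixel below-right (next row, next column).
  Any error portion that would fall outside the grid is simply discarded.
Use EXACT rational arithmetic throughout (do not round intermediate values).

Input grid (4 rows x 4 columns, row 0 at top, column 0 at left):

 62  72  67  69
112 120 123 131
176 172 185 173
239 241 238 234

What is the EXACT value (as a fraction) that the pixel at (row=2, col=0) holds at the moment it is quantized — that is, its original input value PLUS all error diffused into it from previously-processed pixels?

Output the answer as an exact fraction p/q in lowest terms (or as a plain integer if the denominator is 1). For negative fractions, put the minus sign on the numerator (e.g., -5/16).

Answer: 1960527/16384

Derivation:
(0,0): OLD=62 → NEW=0, ERR=62
(0,1): OLD=793/8 → NEW=0, ERR=793/8
(0,2): OLD=14127/128 → NEW=0, ERR=14127/128
(0,3): OLD=240201/2048 → NEW=0, ERR=240201/2048
(1,0): OLD=19195/128 → NEW=255, ERR=-13445/128
(1,1): OLD=132701/1024 → NEW=255, ERR=-128419/1024
(1,2): OLD=4286369/32768 → NEW=255, ERR=-4069471/32768
(1,3): OLD=63028023/524288 → NEW=0, ERR=63028023/524288
(2,0): OLD=1960527/16384 → NEW=0, ERR=1960527/16384
Target (2,0): original=176, with diffused error = 1960527/16384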